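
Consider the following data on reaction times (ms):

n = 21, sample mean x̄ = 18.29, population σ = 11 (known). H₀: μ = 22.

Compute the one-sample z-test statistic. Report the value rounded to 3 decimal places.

test statistic = -1.546

SE = σ/√n = 11/√21 = 2.4004
z = (x̄−μ₀)/SE = (18.29−22)/2.4004 = -1.5456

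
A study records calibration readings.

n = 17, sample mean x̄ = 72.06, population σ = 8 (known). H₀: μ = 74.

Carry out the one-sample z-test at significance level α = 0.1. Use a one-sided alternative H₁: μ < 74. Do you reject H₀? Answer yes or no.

SE = σ/√n = 8/√17 = 1.9403
z = (x̄−μ₀)/SE = (72.06−74)/1.9403 = -0.9999
p-value (one-sided, H₁ less) = 0.15869
At α=0.1: p ≥ α → fail to reject H₀

reject H₀: no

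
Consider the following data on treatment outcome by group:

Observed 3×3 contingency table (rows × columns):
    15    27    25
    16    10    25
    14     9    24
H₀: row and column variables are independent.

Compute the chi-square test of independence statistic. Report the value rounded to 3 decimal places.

test statistic = 8.704

Row totals [67, 51, 47], col totals [45, 46, 74], n=165
χ² = (15−18.27)²/18.27 + (27−18.68)²/18.68 + (25−30.05)²/30.05 + (16−13.91)²/13.91 + (10−14.22)²/14.22 + (25−22.87)²/22.87 + (14−12.82)²/12.82 + (9−13.10)²/13.10 + (24−21.08)²/21.08 = 8.7036
df = 4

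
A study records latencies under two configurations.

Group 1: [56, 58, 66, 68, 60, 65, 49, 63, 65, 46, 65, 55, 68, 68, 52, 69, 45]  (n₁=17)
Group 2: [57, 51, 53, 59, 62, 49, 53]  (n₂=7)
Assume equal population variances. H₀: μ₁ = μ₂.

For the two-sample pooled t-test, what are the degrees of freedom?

degrees of freedom = 22

df = n₁ + n₂ − 2 = 17 + 7 − 2 = 22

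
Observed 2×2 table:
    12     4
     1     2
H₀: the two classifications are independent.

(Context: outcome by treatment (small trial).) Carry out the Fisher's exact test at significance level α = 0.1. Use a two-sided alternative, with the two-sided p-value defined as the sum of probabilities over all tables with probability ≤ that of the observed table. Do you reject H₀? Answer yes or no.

Margins: r₁=16, r₂=3, c₁=13, c₂=6, n=19
p_obs = C(16,12)·C(3,1)/C(19,13); sum pmf over tables with pmf ≤ p_obs
p-value (two-sided) = 0.22188
At α=0.1: p ≥ α → fail to reject H₀

reject H₀: no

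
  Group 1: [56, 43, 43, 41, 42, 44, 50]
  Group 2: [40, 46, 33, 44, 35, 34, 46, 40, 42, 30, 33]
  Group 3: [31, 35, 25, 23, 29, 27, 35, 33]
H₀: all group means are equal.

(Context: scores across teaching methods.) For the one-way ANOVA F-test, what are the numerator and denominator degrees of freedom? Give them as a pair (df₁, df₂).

k = 3 groups, N = 26 total
df = (k−1, N−k) = (3−1, 26−3) = (2, 23)

degrees of freedom = [2, 23]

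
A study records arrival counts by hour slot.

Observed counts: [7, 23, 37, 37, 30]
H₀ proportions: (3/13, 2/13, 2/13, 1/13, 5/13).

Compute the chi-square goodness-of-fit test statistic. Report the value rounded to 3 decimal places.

n = 134; E_i = n·p_i = [30.92, 20.62, 20.62, 10.31, 51.54]
χ² = (7−30.92)²/30.92 + (23−20.62)²/20.62 + (37−20.62)²/20.62 + (37−10.31)²/10.31 + (30−51.54)²/51.54 = 109.9279
df = 4

test statistic = 109.928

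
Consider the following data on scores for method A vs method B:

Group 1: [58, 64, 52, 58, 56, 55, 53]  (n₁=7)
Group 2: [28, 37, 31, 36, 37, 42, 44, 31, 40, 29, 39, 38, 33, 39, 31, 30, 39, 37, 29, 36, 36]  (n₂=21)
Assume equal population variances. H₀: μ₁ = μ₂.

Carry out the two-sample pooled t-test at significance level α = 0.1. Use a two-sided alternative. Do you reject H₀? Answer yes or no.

x̄₁=56.571, s₁=3.994, n₁=7
x̄₂=35.333, s₂=4.597, n₂=21
s_p² = [6·3.994² + 20·4.597²]/26 = 19.9377
SE = √(s_p²·(1/7+1/21)) = 1.9488
t = (56.571−35.333)/1.9488 = 10.8983
df = 26
p-value (two-sided) = 0.00000
At α=0.1: p < α → reject H₀

reject H₀: yes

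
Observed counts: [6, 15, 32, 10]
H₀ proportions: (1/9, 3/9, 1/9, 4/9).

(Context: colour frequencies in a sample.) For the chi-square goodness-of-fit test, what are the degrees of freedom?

degrees of freedom = 3

df = k − 1 = 4 − 1 = 3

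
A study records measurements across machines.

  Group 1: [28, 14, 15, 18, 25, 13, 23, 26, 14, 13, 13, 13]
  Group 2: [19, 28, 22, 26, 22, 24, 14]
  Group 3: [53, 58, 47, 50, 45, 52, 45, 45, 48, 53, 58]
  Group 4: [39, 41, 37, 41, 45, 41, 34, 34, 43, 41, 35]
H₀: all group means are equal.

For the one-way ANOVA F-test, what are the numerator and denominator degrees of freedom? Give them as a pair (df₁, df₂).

k = 4 groups, N = 41 total
df = (k−1, N−k) = (4−1, 41−4) = (3, 37)

degrees of freedom = [3, 37]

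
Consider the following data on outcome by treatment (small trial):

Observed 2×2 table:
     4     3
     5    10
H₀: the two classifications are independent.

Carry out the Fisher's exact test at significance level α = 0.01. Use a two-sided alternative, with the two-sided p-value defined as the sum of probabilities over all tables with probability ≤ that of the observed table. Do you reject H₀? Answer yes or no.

Margins: r₁=7, r₂=15, c₁=9, c₂=13, n=22
p_obs = C(7,4)·C(15,5)/C(22,9); sum pmf over tables with pmf ≤ p_obs
p-value (two-sided) = 0.37616
At α=0.01: p ≥ α → fail to reject H₀

reject H₀: no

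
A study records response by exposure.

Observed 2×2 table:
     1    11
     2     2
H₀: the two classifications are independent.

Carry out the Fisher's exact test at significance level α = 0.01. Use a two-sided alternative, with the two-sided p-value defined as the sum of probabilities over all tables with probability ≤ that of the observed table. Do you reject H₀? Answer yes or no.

Margins: r₁=12, r₂=4, c₁=3, c₂=13, n=16
p_obs = C(12,1)·C(4,2)/C(16,3); sum pmf over tables with pmf ≤ p_obs
p-value (two-sided) = 0.13571
At α=0.01: p ≥ α → fail to reject H₀

reject H₀: no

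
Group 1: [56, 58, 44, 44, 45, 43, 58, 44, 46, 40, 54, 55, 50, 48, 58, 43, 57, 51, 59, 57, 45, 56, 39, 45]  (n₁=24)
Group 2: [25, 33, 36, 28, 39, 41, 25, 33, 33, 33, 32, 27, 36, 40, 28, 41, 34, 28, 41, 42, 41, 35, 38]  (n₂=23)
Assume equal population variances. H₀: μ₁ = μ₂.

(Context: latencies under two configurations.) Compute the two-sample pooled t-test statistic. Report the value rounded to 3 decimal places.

test statistic = 8.695

x̄₁=49.792, s₁=6.613, n₁=24
x̄₂=34.304, s₂=5.522, n₂=23
s_p² = [23·6.613² + 22·5.522²]/45 = 37.2628
SE = √(s_p²·(1/24+1/23)) = 1.7812
t = (49.792−34.304)/1.7812 = 8.6948
df = 45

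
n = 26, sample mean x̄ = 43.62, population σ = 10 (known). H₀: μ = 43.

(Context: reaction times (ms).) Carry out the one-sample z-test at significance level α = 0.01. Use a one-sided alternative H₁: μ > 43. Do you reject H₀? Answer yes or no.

reject H₀: no

SE = σ/√n = 10/√26 = 1.9612
z = (x̄−μ₀)/SE = (43.62−43)/1.9612 = 0.3161
p-value (one-sided, H₁ greater) = 0.37595
At α=0.01: p ≥ α → fail to reject H₀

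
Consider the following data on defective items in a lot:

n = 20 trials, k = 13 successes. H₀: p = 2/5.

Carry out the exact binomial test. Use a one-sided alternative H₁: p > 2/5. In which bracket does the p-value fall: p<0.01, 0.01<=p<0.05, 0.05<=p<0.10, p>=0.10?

Exact binomial: n=20, k=13, p₀=2/5=0.4000
P(X≥13) from Σ C(n,i)·p₀^i·(1−p₀)^(n−i)
p-value (one-sided, H₁ greater) = 0.02103
→ bracket: 0.01<=p<0.05

p-value bracket: 0.01<=p<0.05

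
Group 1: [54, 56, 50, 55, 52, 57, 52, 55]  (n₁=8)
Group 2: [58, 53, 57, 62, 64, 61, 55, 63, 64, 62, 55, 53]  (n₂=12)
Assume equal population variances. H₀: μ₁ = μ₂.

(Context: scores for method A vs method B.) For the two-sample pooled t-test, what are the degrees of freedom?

degrees of freedom = 18

df = n₁ + n₂ − 2 = 8 + 12 − 2 = 18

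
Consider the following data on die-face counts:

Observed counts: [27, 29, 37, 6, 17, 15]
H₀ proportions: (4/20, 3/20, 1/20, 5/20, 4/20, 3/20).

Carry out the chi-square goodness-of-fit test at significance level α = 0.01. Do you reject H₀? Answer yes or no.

reject H₀: yes

n = 131; E_i = n·p_i = [26.20, 19.65, 6.55, 32.75, 26.20, 19.65]
χ² = (27−26.20)²/26.20 + (29−19.65)²/19.65 + (37−6.55)²/6.55 + (6−32.75)²/32.75 + (17−26.20)²/26.20 + (15−19.65)²/19.65 = 172.2112
df = 5
p-value (upper-tail) = 0.00000
At α=0.01: p < α → reject H₀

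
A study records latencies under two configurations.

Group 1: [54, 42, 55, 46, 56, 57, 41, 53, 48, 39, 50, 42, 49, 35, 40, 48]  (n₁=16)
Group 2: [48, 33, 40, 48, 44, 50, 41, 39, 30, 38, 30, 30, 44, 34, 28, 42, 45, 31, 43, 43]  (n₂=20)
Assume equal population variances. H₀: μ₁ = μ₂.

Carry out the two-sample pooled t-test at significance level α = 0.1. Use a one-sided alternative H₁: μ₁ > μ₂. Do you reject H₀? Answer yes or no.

reject H₀: yes

x̄₁=47.188, s₁=6.775, n₁=16
x̄₂=39.050, s₂=6.901, n₂=20
s_p² = [15·6.775² + 19·6.901²]/34 = 46.8643
SE = √(s_p²·(1/16+1/20)) = 2.2961
t = (47.188−39.050)/2.2961 = 3.5440
df = 34
p-value (one-sided, H₁ greater) = 0.00059
At α=0.1: p < α → reject H₀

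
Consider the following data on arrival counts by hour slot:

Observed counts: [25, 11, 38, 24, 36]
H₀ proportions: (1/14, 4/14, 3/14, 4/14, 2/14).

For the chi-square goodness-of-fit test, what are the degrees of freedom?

degrees of freedom = 4

df = k − 1 = 5 − 1 = 4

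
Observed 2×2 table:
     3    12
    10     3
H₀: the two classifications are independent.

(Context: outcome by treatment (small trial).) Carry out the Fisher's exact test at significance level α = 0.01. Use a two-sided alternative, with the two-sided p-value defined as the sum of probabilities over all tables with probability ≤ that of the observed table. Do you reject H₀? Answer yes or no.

Margins: r₁=15, r₂=13, c₁=13, c₂=15, n=28
p_obs = C(15,3)·C(13,10)/C(28,13); sum pmf over tables with pmf ≤ p_obs
p-value (two-sided) = 0.00670
At α=0.01: p < α → reject H₀

reject H₀: yes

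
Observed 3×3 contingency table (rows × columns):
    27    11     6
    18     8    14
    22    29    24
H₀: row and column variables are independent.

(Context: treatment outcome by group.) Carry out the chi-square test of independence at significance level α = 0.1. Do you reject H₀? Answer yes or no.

Row totals [44, 40, 75], col totals [67, 48, 44], n=159
χ² = (27−18.54)²/18.54 + (11−13.28)²/13.28 + (6−12.18)²/12.18 + (18−16.86)²/16.86 + (8−12.08)²/12.08 + (14−11.07)²/11.07 + (22−31.60)²/31.60 + (29−22.64)²/22.64 + (24−20.75)²/20.75 = 14.8252
df = 4
p-value (upper-tail) = 0.00508
At α=0.1: p < α → reject H₀

reject H₀: yes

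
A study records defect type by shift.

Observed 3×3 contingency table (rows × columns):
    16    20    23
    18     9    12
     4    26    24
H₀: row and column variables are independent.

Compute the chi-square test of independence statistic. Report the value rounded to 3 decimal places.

Row totals [59, 39, 54], col totals [38, 55, 59], n=152
χ² = (16−14.75)²/14.75 + (20−21.35)²/21.35 + (23−22.90)²/22.90 + (18−9.75)²/9.75 + (9−14.11)²/14.11 + (12−15.14)²/15.14 + (4−13.50)²/13.50 + (26−19.54)²/19.54 + (24−20.96)²/20.96 = 18.9366
df = 4

test statistic = 18.937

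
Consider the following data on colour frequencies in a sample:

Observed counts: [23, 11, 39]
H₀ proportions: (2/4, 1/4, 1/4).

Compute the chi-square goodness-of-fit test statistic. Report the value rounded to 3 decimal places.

test statistic = 31.466

n = 73; E_i = n·p_i = [36.50, 18.25, 18.25]
χ² = (23−36.50)²/36.50 + (11−18.25)²/18.25 + (39−18.25)²/18.25 = 31.4658
df = 2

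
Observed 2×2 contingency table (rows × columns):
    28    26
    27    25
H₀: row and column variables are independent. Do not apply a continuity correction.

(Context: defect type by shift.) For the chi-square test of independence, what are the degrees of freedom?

df = (r−1)(c−1) = (2−1)·(2−1) = 1

degrees of freedom = 1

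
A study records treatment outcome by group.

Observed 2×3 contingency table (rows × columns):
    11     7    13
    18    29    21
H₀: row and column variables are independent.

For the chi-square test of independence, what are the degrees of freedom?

df = (r−1)(c−1) = (2−1)·(3−1) = 2

degrees of freedom = 2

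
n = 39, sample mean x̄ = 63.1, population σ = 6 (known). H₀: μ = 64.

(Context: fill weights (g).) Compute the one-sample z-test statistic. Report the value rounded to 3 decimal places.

test statistic = -0.937

SE = σ/√n = 6/√39 = 0.9608
z = (x̄−μ₀)/SE = (63.1−64)/0.9608 = -0.9367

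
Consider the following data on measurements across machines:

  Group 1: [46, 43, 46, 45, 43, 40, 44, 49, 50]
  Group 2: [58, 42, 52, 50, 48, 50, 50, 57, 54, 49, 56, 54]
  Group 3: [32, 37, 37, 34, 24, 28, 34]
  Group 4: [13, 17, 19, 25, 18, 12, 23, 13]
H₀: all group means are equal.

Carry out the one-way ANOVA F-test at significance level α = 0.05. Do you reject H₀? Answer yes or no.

reject H₀: yes

Group means [45.11, 51.67, 32.29, 17.50], grand mean 38.667
SSB = Σnᵢ(x̄ᵢ−x̄)² = 6271.016; SSW = ΣΣ(x−x̄ᵢ)² = 594.984
MSB = 6271.016/3 = 2090.3386; MSW = 594.984/32 = 18.5933
F = MSB/MSW = 112.4246
df = (3, 32)
p-value (upper-tail) = 0.00000
At α=0.05: p < α → reject H₀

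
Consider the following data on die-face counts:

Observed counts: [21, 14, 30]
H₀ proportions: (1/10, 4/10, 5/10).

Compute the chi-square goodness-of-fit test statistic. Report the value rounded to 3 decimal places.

test statistic = 38.077

n = 65; E_i = n·p_i = [6.50, 26.00, 32.50]
χ² = (21−6.50)²/6.50 + (14−26.00)²/26.00 + (30−32.50)²/32.50 = 38.0769
df = 2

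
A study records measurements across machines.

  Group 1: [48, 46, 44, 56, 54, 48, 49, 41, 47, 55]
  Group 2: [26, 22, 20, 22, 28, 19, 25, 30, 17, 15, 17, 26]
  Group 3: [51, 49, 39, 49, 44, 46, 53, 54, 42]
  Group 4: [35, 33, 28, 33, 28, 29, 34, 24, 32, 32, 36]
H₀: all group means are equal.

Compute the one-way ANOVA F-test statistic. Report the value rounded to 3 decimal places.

test statistic = 84.108

Group means [48.80, 22.25, 47.44, 31.27], grand mean 36.333
SSB = Σnᵢ(x̄ᵢ−x̄)² = 5327.079; SSW = ΣΣ(x−x̄ᵢ)² = 802.254
MSB = 5327.079/3 = 1775.6931; MSW = 802.254/38 = 21.1119
F = MSB/MSW = 84.1084
df = (3, 38)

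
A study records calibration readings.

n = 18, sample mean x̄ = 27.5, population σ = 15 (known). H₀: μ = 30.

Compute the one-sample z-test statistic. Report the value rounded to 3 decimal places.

SE = σ/√n = 15/√18 = 3.5355
z = (x̄−μ₀)/SE = (27.5−30)/3.5355 = -0.7071

test statistic = -0.707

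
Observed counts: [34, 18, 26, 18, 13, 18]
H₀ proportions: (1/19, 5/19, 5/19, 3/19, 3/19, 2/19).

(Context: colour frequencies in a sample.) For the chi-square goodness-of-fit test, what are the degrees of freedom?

df = k − 1 = 6 − 1 = 5

degrees of freedom = 5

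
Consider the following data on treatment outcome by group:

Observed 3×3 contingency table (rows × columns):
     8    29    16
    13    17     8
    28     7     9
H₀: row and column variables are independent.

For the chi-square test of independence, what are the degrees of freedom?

degrees of freedom = 4

df = (r−1)(c−1) = (3−1)·(3−1) = 4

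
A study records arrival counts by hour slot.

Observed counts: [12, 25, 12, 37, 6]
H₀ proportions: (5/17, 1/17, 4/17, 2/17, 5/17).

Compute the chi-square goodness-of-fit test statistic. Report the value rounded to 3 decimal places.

test statistic = 163.277

n = 92; E_i = n·p_i = [27.06, 5.41, 21.65, 10.82, 27.06]
χ² = (12−27.06)²/27.06 + (25−5.41)²/5.41 + (12−21.65)²/21.65 + (37−10.82)²/10.82 + (6−27.06)²/27.06 = 163.2772
df = 4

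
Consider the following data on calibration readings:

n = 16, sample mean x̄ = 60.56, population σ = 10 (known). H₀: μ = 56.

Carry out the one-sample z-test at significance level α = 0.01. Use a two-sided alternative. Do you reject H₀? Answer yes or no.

reject H₀: no

SE = σ/√n = 10/√16 = 2.5000
z = (x̄−μ₀)/SE = (60.56−56)/2.5000 = 1.8240
p-value (two-sided) = 0.06815
At α=0.01: p ≥ α → fail to reject H₀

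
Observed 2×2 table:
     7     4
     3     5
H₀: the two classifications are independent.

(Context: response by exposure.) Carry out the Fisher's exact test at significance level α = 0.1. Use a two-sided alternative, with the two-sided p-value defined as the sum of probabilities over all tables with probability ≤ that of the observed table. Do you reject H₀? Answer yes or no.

Margins: r₁=11, r₂=8, c₁=10, c₂=9, n=19
p_obs = C(11,7)·C(8,3)/C(19,10); sum pmf over tables with pmf ≤ p_obs
p-value (two-sided) = 0.36985
At α=0.1: p ≥ α → fail to reject H₀

reject H₀: no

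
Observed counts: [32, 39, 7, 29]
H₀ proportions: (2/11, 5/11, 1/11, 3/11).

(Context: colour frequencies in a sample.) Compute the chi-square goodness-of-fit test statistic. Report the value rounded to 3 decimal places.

n = 107; E_i = n·p_i = [19.45, 48.64, 9.73, 29.18]
χ² = (32−19.45)²/19.45 + (39−48.64)²/48.64 + (7−9.73)²/9.73 + (29−29.18)²/29.18 = 10.7651
df = 3

test statistic = 10.765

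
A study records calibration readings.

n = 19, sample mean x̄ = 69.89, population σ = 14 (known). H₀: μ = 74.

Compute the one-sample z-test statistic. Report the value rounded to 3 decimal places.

test statistic = -1.280

SE = σ/√n = 14/√19 = 3.2118
z = (x̄−μ₀)/SE = (69.89−74)/3.2118 = -1.2796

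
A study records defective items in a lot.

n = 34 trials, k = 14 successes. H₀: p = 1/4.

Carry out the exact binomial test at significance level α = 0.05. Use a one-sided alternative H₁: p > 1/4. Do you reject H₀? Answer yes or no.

Exact binomial: n=34, k=14, p₀=1/4=0.2500
P(X≥14) from Σ C(n,i)·p₀^i·(1−p₀)^(n−i)
p-value (one-sided, H₁ greater) = 0.02811
At α=0.05: p < α → reject H₀

reject H₀: yes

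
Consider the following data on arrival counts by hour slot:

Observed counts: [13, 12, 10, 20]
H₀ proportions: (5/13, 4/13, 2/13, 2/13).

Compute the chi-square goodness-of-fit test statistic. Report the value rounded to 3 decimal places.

n = 55; E_i = n·p_i = [21.15, 16.92, 8.46, 8.46]
χ² = (13−21.15)²/21.15 + (12−16.92)²/16.92 + (10−8.46)²/8.46 + (20−8.46)²/8.46 = 20.5891
df = 3

test statistic = 20.589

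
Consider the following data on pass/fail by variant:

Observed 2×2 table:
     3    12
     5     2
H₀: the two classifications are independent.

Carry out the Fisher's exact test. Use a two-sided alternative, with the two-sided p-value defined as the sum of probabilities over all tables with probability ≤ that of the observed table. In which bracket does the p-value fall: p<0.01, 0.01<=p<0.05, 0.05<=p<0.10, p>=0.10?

Margins: r₁=15, r₂=7, c₁=8, c₂=14, n=22
p_obs = C(15,3)·C(7,5)/C(22,8); sum pmf over tables with pmf ≤ p_obs
p-value (two-sided) = 0.05235
→ bracket: 0.05<=p<0.10

p-value bracket: 0.05<=p<0.10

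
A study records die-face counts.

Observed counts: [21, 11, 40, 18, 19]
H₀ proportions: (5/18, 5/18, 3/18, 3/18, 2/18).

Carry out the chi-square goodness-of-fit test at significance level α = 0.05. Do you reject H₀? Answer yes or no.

reject H₀: yes

n = 109; E_i = n·p_i = [30.28, 30.28, 18.17, 18.17, 12.11]
χ² = (21−30.28)²/30.28 + (11−30.28)²/30.28 + (40−18.17)²/18.17 + (18−18.17)²/18.17 + (19−12.11)²/12.11 = 45.2771
df = 4
p-value (upper-tail) = 0.00000
At α=0.05: p < α → reject H₀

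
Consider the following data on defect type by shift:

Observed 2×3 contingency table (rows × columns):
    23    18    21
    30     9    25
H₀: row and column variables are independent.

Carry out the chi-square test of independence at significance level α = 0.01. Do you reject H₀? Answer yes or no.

reject H₀: no

Row totals [62, 64], col totals [53, 27, 46], n=126
χ² = (23−26.08)²/26.08 + (18−13.29)²/13.29 + (21−22.63)²/22.63 + (30−26.92)²/26.92 + (9−13.71)²/13.71 + (25−23.37)²/23.37 = 4.2417
df = 2
p-value (upper-tail) = 0.11993
At α=0.01: p ≥ α → fail to reject H₀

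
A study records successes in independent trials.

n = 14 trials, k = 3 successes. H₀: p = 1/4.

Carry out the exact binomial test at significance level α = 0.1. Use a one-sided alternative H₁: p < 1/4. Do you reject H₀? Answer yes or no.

Exact binomial: n=14, k=3, p₀=1/4=0.2500
P(X≤3) from Σ C(n,i)·p₀^i·(1−p₀)^(n−i)
p-value (one-sided, H₁ less) = 0.52134
At α=0.1: p ≥ α → fail to reject H₀

reject H₀: no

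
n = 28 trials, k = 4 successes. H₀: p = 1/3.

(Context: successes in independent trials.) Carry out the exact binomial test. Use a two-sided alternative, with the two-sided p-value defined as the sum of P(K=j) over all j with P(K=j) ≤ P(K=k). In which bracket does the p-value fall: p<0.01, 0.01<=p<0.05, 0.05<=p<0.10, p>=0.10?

Exact binomial: n=28, k=4, p₀=1/3=0.3333
P(X=j) = C(n,j)·p₀^j·(1−p₀)^(n−j); p = Σ P(X=j) over j with P(X=j) ≤ P(X=4)
p-value (two-sided) = 0.04267
→ bracket: 0.01<=p<0.05

p-value bracket: 0.01<=p<0.05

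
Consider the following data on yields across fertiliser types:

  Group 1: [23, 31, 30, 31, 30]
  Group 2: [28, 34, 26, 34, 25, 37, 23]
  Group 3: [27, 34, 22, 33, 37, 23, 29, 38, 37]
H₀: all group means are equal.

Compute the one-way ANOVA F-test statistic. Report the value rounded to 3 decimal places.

test statistic = 0.299

Group means [29.00, 29.57, 31.11], grand mean 30.095
SSB = Σnᵢ(x̄ᵢ−x̄)² = 17.206; SSW = ΣΣ(x−x̄ᵢ)² = 518.603
MSB = 17.206/2 = 8.6032; MSW = 518.603/18 = 28.8113
F = MSB/MSW = 0.2986
df = (2, 18)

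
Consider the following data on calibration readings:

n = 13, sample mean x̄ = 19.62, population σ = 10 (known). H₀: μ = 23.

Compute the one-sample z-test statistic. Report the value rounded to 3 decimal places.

test statistic = -1.219

SE = σ/√n = 10/√13 = 2.7735
z = (x̄−μ₀)/SE = (19.62−23)/2.7735 = -1.2187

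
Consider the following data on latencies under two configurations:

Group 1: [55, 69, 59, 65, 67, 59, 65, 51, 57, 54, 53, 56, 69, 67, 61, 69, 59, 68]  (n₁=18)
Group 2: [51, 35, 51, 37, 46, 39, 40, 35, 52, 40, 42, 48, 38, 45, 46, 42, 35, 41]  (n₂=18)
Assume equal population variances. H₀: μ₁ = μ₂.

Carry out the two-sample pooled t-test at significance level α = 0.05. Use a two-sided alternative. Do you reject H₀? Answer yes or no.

reject H₀: yes

x̄₁=61.278, s₁=6.163, n₁=18
x̄₂=42.389, s₂=5.648, n₂=18
s_p² = [17·6.163² + 17·5.648²]/34 = 34.9379
SE = √(s_p²·(1/18+1/18)) = 1.9703
t = (61.278−42.389)/1.9703 = 9.5869
df = 34
p-value (two-sided) = 0.00000
At α=0.05: p < α → reject H₀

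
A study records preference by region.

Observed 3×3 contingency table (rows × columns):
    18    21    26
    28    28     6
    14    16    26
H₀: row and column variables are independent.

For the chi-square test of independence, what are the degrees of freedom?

df = (r−1)(c−1) = (3−1)·(3−1) = 4

degrees of freedom = 4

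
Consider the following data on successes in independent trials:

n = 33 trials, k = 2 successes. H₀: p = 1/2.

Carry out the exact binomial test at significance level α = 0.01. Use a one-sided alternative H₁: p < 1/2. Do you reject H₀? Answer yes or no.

Exact binomial: n=33, k=2, p₀=1/2=0.5000
P(X≤2) from Σ C(n,i)·p₀^i·(1−p₀)^(n−i)
p-value (one-sided, H₁ less) = 0.00000
At α=0.01: p < α → reject H₀

reject H₀: yes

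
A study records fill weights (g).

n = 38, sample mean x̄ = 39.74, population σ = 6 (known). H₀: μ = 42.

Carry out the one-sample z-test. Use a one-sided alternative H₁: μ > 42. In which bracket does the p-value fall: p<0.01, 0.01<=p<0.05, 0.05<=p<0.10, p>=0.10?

p-value bracket: p>=0.10

SE = σ/√n = 6/√38 = 0.9733
z = (x̄−μ₀)/SE = (39.74−42)/0.9733 = -2.3219
p-value (one-sided, H₁ greater) = 0.98988
→ bracket: p>=0.10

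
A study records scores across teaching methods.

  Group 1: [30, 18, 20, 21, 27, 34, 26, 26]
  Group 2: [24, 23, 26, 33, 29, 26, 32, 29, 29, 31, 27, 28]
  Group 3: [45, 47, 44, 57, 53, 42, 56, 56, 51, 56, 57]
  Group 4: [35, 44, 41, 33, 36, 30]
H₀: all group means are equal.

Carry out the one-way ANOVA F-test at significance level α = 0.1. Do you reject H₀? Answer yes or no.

Group means [25.25, 28.08, 51.27, 36.50], grand mean 35.730
SSB = Σnᵢ(x̄ᵢ−x̄)² = 4241.199; SSW = ΣΣ(x−x̄ᵢ)² = 770.098
MSB = 4241.199/3 = 1413.7329; MSW = 770.098/33 = 23.3363
F = MSB/MSW = 60.5808
df = (3, 33)
p-value (upper-tail) = 0.00000
At α=0.1: p < α → reject H₀

reject H₀: yes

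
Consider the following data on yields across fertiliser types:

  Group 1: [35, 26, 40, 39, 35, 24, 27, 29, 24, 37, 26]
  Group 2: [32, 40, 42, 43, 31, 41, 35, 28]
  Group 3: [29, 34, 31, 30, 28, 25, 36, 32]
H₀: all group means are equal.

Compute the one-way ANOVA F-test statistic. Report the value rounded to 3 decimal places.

test statistic = 3.072

Group means [31.09, 36.50, 30.62], grand mean 32.556
SSB = Σnᵢ(x̄ᵢ−x̄)² = 177.883; SSW = ΣΣ(x−x̄ᵢ)² = 694.784
MSB = 177.883/2 = 88.9413; MSW = 694.784/24 = 28.9493
F = MSB/MSW = 3.0723
df = (2, 24)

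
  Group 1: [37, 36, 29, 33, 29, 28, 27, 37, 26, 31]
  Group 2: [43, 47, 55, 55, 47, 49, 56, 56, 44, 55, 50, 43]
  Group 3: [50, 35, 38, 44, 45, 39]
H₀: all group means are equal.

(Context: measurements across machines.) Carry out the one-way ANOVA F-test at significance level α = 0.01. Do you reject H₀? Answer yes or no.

reject H₀: yes

Group means [31.30, 50.00, 41.83], grand mean 41.571
SSB = Σnᵢ(x̄ᵢ−x̄)² = 1907.924; SSW = ΣΣ(x−x̄ᵢ)² = 608.933
MSB = 1907.924/2 = 953.9619; MSW = 608.933/25 = 24.3573
F = MSB/MSW = 39.1653
df = (2, 25)
p-value (upper-tail) = 0.00000
At α=0.01: p < α → reject H₀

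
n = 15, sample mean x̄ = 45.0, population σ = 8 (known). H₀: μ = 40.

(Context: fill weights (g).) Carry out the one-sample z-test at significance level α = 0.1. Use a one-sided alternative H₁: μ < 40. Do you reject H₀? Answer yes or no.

SE = σ/√n = 8/√15 = 2.0656
z = (x̄−μ₀)/SE = (45.0−40)/2.0656 = 2.4206
p-value (one-sided, H₁ less) = 0.99225
At α=0.1: p ≥ α → fail to reject H₀

reject H₀: no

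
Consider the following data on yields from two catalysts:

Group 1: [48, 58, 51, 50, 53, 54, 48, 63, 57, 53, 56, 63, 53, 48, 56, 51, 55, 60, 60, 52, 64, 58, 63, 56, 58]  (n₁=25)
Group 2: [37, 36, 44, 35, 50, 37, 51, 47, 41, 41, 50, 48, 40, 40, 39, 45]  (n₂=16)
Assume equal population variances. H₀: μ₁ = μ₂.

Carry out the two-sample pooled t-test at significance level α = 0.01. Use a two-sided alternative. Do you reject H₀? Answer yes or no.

x̄₁=55.520, s₁=4.900, n₁=25
x̄₂=42.562, s₂=5.366, n₂=16
s_p² = [24·4.900² + 15·5.366²]/39 = 25.8507
SE = √(s_p²·(1/25+1/16)) = 1.6278
t = (55.520−42.562)/1.6278 = 7.9602
df = 39
p-value (two-sided) = 0.00000
At α=0.01: p < α → reject H₀

reject H₀: yes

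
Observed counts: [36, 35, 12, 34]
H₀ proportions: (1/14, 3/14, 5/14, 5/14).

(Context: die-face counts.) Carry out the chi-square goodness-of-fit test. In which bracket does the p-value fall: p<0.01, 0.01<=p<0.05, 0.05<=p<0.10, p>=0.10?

p-value bracket: p<0.01

n = 117; E_i = n·p_i = [8.36, 25.07, 41.79, 41.79]
χ² = (36−8.36)²/8.36 + (35−25.07)²/25.07 + (12−41.79)²/41.79 + (34−41.79)²/41.79 = 118.0484
df = 3
p-value (upper-tail) = 0.00000
→ bracket: p<0.01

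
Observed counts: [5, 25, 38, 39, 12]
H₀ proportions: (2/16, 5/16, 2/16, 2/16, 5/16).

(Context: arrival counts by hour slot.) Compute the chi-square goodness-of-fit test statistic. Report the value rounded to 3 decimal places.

n = 119; E_i = n·p_i = [14.88, 37.19, 14.88, 14.88, 37.19]
χ² = (5−14.88)²/14.88 + (25−37.19)²/37.19 + (38−14.88)²/14.88 + (39−14.88)²/14.88 + (12−37.19)²/37.19 = 102.6874
df = 4

test statistic = 102.687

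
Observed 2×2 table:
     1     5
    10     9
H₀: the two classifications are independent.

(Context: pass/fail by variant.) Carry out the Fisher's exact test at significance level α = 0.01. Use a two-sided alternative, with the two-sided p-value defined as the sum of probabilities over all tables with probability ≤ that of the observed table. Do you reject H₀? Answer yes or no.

Margins: r₁=6, r₂=19, c₁=11, c₂=14, n=25
p_obs = C(6,1)·C(19,10)/C(25,11); sum pmf over tables with pmf ≤ p_obs
p-value (two-sided) = 0.18043
At α=0.01: p ≥ α → fail to reject H₀

reject H₀: no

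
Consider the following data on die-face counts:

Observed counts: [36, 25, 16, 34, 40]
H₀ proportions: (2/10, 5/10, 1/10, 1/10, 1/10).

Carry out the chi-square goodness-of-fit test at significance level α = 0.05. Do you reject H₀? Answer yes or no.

n = 151; E_i = n·p_i = [30.20, 75.50, 15.10, 15.10, 15.10]
χ² = (36−30.20)²/30.20 + (25−75.50)²/75.50 + (16−15.10)²/15.10 + (34−15.10)²/15.10 + (40−15.10)²/15.10 = 99.6623
df = 4
p-value (upper-tail) = 0.00000
At α=0.05: p < α → reject H₀

reject H₀: yes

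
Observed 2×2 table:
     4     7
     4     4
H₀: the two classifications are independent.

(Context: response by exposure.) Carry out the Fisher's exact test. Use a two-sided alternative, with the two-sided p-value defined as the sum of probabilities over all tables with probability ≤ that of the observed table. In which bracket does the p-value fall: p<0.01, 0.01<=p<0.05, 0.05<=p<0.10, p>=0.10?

p-value bracket: p>=0.10

Margins: r₁=11, r₂=8, c₁=8, c₂=11, n=19
p_obs = C(11,4)·C(8,4)/C(19,8); sum pmf over tables with pmf ≤ p_obs
p-value (two-sided) = 0.65770
→ bracket: p>=0.10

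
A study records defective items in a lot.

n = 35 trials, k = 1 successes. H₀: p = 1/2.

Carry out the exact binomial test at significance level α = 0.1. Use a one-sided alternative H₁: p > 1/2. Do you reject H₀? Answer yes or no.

reject H₀: no

Exact binomial: n=35, k=1, p₀=1/2=0.5000
P(X≥1) from Σ C(n,i)·p₀^i·(1−p₀)^(n−i)
p-value (one-sided, H₁ greater) = 1.00000
At α=0.1: p ≥ α → fail to reject H₀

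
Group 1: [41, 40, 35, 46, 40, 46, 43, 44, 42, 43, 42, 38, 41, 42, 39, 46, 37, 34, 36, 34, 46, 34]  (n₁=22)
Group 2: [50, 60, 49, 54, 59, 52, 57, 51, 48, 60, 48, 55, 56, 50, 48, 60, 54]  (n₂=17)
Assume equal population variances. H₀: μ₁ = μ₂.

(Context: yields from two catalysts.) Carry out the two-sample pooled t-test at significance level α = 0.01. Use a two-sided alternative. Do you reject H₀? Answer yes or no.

x̄₁=40.409, s₁=4.090, n₁=22
x̄₂=53.588, s₂=4.487, n₂=17
s_p² = [21·4.090² + 16·4.487²]/37 = 18.2010
SE = √(s_p²·(1/22+1/17)) = 1.3777
t = (40.409−53.588)/1.3777 = -9.5663
df = 37
p-value (two-sided) = 0.00000
At α=0.01: p < α → reject H₀

reject H₀: yes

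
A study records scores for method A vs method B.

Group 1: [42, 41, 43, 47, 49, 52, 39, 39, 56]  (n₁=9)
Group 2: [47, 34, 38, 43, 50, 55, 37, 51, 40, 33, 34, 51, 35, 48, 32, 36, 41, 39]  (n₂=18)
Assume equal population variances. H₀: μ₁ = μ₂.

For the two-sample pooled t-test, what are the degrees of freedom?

degrees of freedom = 25

df = n₁ + n₂ − 2 = 9 + 18 − 2 = 25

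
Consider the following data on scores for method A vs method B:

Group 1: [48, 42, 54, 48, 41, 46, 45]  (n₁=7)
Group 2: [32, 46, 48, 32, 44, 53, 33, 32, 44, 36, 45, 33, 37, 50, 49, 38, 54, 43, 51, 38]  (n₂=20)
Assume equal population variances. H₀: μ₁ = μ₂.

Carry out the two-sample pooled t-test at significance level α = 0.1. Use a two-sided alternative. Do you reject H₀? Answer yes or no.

x̄₁=46.286, s₁=4.348, n₁=7
x̄₂=41.900, s₂=7.553, n₂=20
s_p² = [6·4.348² + 19·7.553²]/25 = 47.8891
SE = √(s_p²·(1/7+1/20)) = 3.0390
t = (46.286−41.900)/3.0390 = 1.4431
df = 25
p-value (two-sided) = 0.16140
At α=0.1: p ≥ α → fail to reject H₀

reject H₀: no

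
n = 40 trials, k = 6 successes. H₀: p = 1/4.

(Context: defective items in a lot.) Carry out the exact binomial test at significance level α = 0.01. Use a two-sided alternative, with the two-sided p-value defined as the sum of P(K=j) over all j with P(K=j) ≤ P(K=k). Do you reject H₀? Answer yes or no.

Exact binomial: n=40, k=6, p₀=1/4=0.2500
P(X=j) = C(n,j)·p₀^j·(1−p₀)^(n−j); p = Σ P(X=j) over j with P(X=j) ≤ P(X=6)
p-value (two-sided) = 0.19946
At α=0.01: p ≥ α → fail to reject H₀

reject H₀: no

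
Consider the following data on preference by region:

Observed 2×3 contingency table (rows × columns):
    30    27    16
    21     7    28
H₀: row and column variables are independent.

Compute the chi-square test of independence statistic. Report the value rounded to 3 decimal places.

test statistic = 14.640

Row totals [73, 56], col totals [51, 34, 44], n=129
χ² = (30−28.86)²/28.86 + (27−19.24)²/19.24 + (16−24.90)²/24.90 + (21−22.14)²/22.14 + (7−14.76)²/14.76 + (28−19.10)²/19.10 = 14.6396
df = 2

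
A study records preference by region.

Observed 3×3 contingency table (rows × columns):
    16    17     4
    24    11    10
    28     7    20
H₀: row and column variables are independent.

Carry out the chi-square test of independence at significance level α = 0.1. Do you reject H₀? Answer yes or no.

Row totals [37, 45, 55], col totals [68, 35, 34], n=137
χ² = (16−18.36)²/18.36 + (17−9.45)²/9.45 + (4−9.18)²/9.18 + (24−22.34)²/22.34 + (11−11.50)²/11.50 + (10−11.17)²/11.17 + (28−27.30)²/27.30 + (7−14.05)²/14.05 + (20−13.65)²/13.65 = 16.0341
df = 4
p-value (upper-tail) = 0.00297
At α=0.1: p < α → reject H₀

reject H₀: yes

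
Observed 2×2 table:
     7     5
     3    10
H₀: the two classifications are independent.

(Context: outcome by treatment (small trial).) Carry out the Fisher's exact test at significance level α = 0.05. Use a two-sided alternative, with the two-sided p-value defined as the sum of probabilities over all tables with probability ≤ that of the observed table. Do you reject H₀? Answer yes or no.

Margins: r₁=12, r₂=13, c₁=10, c₂=15, n=25
p_obs = C(12,7)·C(13,3)/C(25,10); sum pmf over tables with pmf ≤ p_obs
p-value (two-sided) = 0.11070
At α=0.05: p ≥ α → fail to reject H₀

reject H₀: no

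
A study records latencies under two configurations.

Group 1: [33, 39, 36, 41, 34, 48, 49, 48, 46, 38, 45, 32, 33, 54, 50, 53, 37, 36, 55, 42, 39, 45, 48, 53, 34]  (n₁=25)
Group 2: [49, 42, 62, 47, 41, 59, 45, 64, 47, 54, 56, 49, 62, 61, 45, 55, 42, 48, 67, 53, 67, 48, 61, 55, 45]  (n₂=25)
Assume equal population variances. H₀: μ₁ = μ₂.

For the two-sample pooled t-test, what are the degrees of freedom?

degrees of freedom = 48

df = n₁ + n₂ − 2 = 25 + 25 − 2 = 48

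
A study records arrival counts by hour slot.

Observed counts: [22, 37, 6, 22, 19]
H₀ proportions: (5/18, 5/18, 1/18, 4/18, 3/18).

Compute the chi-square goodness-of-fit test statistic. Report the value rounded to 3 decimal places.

n = 106; E_i = n·p_i = [29.44, 29.44, 5.89, 23.56, 17.67]
χ² = (22−29.44)²/29.44 + (37−29.44)²/29.44 + (6−5.89)²/5.89 + (22−23.56)²/23.56 + (19−17.67)²/17.67 = 4.0264
df = 4

test statistic = 4.026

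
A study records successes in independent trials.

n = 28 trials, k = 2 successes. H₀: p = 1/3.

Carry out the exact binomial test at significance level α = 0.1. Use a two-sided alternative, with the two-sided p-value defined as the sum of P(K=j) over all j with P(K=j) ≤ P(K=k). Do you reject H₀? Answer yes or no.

reject H₀: yes

Exact binomial: n=28, k=2, p₀=1/3=0.3333
P(X=j) = C(n,j)·p₀^j·(1−p₀)^(n−j); p = Σ P(X=j) over j with P(X=j) ≤ P(X=2)
p-value (two-sided) = 0.00207
At α=0.1: p < α → reject H₀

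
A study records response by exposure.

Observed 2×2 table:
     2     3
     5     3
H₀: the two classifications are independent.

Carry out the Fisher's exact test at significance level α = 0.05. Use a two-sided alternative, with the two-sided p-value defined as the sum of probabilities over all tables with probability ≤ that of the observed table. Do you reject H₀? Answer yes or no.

Margins: r₁=5, r₂=8, c₁=7, c₂=6, n=13
p_obs = C(5,2)·C(8,5)/C(13,7); sum pmf over tables with pmf ≤ p_obs
p-value (two-sided) = 0.59207
At α=0.05: p ≥ α → fail to reject H₀

reject H₀: no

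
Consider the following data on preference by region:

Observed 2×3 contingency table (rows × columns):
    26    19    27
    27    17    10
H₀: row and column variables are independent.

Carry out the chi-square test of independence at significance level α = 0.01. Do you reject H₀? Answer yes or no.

Row totals [72, 54], col totals [53, 36, 37], n=126
χ² = (26−30.29)²/30.29 + (19−20.57)²/20.57 + (27−21.14)²/21.14 + (27−22.71)²/22.71 + (17−15.43)²/15.43 + (10−15.86)²/15.86 = 5.4812
df = 2
p-value (upper-tail) = 0.06453
At α=0.01: p ≥ α → fail to reject H₀

reject H₀: no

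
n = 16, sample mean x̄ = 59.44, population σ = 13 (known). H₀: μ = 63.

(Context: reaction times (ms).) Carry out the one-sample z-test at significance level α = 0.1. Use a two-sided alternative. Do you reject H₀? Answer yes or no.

reject H₀: no

SE = σ/√n = 13/√16 = 3.2500
z = (x̄−μ₀)/SE = (59.44−63)/3.2500 = -1.0954
p-value (two-sided) = 0.27335
At α=0.1: p ≥ α → fail to reject H₀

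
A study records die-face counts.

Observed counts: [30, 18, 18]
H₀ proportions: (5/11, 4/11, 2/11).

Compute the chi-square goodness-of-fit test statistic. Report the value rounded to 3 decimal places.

test statistic = 4.500

n = 66; E_i = n·p_i = [30.00, 24.00, 12.00]
χ² = (30−30.00)²/30.00 + (18−24.00)²/24.00 + (18−12.00)²/12.00 = 4.5000
df = 2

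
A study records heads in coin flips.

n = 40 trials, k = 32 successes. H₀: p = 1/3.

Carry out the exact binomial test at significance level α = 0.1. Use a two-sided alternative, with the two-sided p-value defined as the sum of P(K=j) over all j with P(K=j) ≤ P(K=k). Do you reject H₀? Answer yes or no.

Exact binomial: n=40, k=32, p₀=1/3=0.3333
P(X=j) = C(n,j)·p₀^j·(1−p₀)^(n−j); p = Σ P(X=j) over j with P(X=j) ≤ P(X=32)
p-value (two-sided) = 0.00000
At α=0.1: p < α → reject H₀

reject H₀: yes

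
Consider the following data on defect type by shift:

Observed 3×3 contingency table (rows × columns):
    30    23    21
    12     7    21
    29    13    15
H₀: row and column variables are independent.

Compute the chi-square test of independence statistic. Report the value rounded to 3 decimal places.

test statistic = 10.384

Row totals [74, 40, 57], col totals [71, 43, 57], n=171
χ² = (30−30.73)²/30.73 + (23−18.61)²/18.61 + (21−24.67)²/24.67 + (12−16.61)²/16.61 + (7−10.06)²/10.06 + (21−13.33)²/13.33 + (29−23.67)²/23.67 + (13−14.33)²/14.33 + (15−19.00)²/19.00 = 10.3836
df = 4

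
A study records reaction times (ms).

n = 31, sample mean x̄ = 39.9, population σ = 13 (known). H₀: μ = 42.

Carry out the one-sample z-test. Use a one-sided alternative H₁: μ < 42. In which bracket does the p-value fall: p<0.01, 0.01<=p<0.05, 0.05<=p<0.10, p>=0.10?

p-value bracket: p>=0.10

SE = σ/√n = 13/√31 = 2.3349
z = (x̄−μ₀)/SE = (39.9−42)/2.3349 = -0.8994
p-value (one-sided, H₁ less) = 0.18422
→ bracket: p>=0.10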